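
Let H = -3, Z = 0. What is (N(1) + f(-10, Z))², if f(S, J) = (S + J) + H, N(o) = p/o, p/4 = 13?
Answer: 1521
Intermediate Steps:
p = 52 (p = 4*13 = 52)
N(o) = 52/o
f(S, J) = -3 + J + S (f(S, J) = (S + J) - 3 = (J + S) - 3 = -3 + J + S)
(N(1) + f(-10, Z))² = (52/1 + (-3 + 0 - 10))² = (52*1 - 13)² = (52 - 13)² = 39² = 1521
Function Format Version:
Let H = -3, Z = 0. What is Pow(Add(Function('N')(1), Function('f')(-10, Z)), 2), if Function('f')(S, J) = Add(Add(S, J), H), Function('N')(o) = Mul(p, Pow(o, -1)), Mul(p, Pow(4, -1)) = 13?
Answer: 1521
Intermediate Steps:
p = 52 (p = Mul(4, 13) = 52)
Function('N')(o) = Mul(52, Pow(o, -1))
Function('f')(S, J) = Add(-3, J, S) (Function('f')(S, J) = Add(Add(S, J), -3) = Add(Add(J, S), -3) = Add(-3, J, S))
Pow(Add(Function('N')(1), Function('f')(-10, Z)), 2) = Pow(Add(Mul(52, Pow(1, -1)), Add(-3, 0, -10)), 2) = Pow(Add(Mul(52, 1), -13), 2) = Pow(Add(52, -13), 2) = Pow(39, 2) = 1521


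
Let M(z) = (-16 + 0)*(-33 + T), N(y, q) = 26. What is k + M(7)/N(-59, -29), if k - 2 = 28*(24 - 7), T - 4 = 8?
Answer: 6382/13 ≈ 490.92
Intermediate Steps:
T = 12 (T = 4 + 8 = 12)
M(z) = 336 (M(z) = (-16 + 0)*(-33 + 12) = -16*(-21) = 336)
k = 478 (k = 2 + 28*(24 - 7) = 2 + 28*17 = 2 + 476 = 478)
k + M(7)/N(-59, -29) = 478 + 336/26 = 478 + 336*(1/26) = 478 + 168/13 = 6382/13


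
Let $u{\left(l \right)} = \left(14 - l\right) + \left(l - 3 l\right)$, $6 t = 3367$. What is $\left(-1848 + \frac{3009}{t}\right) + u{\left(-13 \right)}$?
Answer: $- \frac{6025711}{3367} \approx -1789.6$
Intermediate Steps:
$t = \frac{3367}{6}$ ($t = \frac{1}{6} \cdot 3367 = \frac{3367}{6} \approx 561.17$)
$u{\left(l \right)} = 14 - 3 l$ ($u{\left(l \right)} = \left(14 - l\right) - 2 l = 14 - 3 l$)
$\left(-1848 + \frac{3009}{t}\right) + u{\left(-13 \right)} = \left(-1848 + \frac{3009}{\frac{3367}{6}}\right) + \left(14 - -39\right) = \left(-1848 + 3009 \cdot \frac{6}{3367}\right) + \left(14 + 39\right) = \left(-1848 + \frac{18054}{3367}\right) + 53 = - \frac{6204162}{3367} + 53 = - \frac{6025711}{3367}$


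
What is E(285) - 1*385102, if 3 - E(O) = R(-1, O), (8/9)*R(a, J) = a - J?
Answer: -1539109/4 ≈ -3.8478e+5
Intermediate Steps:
R(a, J) = -9*J/8 + 9*a/8 (R(a, J) = 9*(a - J)/8 = -9*J/8 + 9*a/8)
E(O) = 33/8 + 9*O/8 (E(O) = 3 - (-9*O/8 + (9/8)*(-1)) = 3 - (-9*O/8 - 9/8) = 3 - (-9/8 - 9*O/8) = 3 + (9/8 + 9*O/8) = 33/8 + 9*O/8)
E(285) - 1*385102 = (33/8 + (9/8)*285) - 1*385102 = (33/8 + 2565/8) - 385102 = 1299/4 - 385102 = -1539109/4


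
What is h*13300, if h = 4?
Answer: 53200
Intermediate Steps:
h*13300 = 4*13300 = 53200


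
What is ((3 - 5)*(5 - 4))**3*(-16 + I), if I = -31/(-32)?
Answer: 481/4 ≈ 120.25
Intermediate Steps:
I = 31/32 (I = -31*(-1/32) = 31/32 ≈ 0.96875)
((3 - 5)*(5 - 4))**3*(-16 + I) = ((3 - 5)*(5 - 4))**3*(-16 + 31/32) = (-2*1)**3*(-481/32) = (-2)**3*(-481/32) = -8*(-481/32) = 481/4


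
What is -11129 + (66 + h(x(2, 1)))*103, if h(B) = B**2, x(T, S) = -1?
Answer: -4228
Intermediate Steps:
-11129 + (66 + h(x(2, 1)))*103 = -11129 + (66 + (-1)**2)*103 = -11129 + (66 + 1)*103 = -11129 + 67*103 = -11129 + 6901 = -4228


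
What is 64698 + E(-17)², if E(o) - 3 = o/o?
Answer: 64714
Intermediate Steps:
E(o) = 4 (E(o) = 3 + o/o = 3 + 1 = 4)
64698 + E(-17)² = 64698 + 4² = 64698 + 16 = 64714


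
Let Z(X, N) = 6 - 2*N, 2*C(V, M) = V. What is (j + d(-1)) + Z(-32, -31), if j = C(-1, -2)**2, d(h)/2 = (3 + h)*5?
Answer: 353/4 ≈ 88.250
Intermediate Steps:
C(V, M) = V/2
d(h) = 30 + 10*h (d(h) = 2*((3 + h)*5) = 2*(15 + 5*h) = 30 + 10*h)
j = 1/4 (j = ((1/2)*(-1))**2 = (-1/2)**2 = 1/4 ≈ 0.25000)
(j + d(-1)) + Z(-32, -31) = (1/4 + (30 + 10*(-1))) + (6 - 2*(-31)) = (1/4 + (30 - 10)) + (6 + 62) = (1/4 + 20) + 68 = 81/4 + 68 = 353/4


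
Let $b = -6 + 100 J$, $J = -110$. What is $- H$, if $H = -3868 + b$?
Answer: $14874$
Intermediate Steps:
$b = -11006$ ($b = -6 + 100 \left(-110\right) = -6 - 11000 = -11006$)
$H = -14874$ ($H = -3868 - 11006 = -14874$)
$- H = \left(-1\right) \left(-14874\right) = 14874$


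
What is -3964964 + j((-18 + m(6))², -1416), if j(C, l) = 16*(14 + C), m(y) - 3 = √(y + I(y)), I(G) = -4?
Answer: -3961108 - 480*√2 ≈ -3.9618e+6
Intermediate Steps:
m(y) = 3 + √(-4 + y) (m(y) = 3 + √(y - 4) = 3 + √(-4 + y))
j(C, l) = 224 + 16*C
-3964964 + j((-18 + m(6))², -1416) = -3964964 + (224 + 16*(-18 + (3 + √(-4 + 6)))²) = -3964964 + (224 + 16*(-18 + (3 + √2))²) = -3964964 + (224 + 16*(-15 + √2)²) = -3964740 + 16*(-15 + √2)²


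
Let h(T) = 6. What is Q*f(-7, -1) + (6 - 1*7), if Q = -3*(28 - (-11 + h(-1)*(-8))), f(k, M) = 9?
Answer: -2350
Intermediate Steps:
Q = -261 (Q = -3*(28 - (-11 + 6*(-8))) = -3*(28 - (-11 - 48)) = -3*(28 - 1*(-59)) = -3*(28 + 59) = -3*87 = -261)
Q*f(-7, -1) + (6 - 1*7) = -261*9 + (6 - 1*7) = -2349 + (6 - 7) = -2349 - 1 = -2350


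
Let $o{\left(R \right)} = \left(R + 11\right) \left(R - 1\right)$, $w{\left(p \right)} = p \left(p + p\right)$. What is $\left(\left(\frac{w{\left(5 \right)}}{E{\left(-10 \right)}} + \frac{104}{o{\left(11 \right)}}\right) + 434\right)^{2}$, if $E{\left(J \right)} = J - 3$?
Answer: $\frac{94801178404}{511225} \approx 1.8544 \cdot 10^{5}$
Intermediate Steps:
$E{\left(J \right)} = -3 + J$ ($E{\left(J \right)} = J - 3 = -3 + J$)
$w{\left(p \right)} = 2 p^{2}$ ($w{\left(p \right)} = p 2 p = 2 p^{2}$)
$o{\left(R \right)} = \left(-1 + R\right) \left(11 + R\right)$ ($o{\left(R \right)} = \left(11 + R\right) \left(-1 + R\right) = \left(-1 + R\right) \left(11 + R\right)$)
$\left(\left(\frac{w{\left(5 \right)}}{E{\left(-10 \right)}} + \frac{104}{o{\left(11 \right)}}\right) + 434\right)^{2} = \left(\left(\frac{2 \cdot 5^{2}}{-3 - 10} + \frac{104}{-11 + 11^{2} + 10 \cdot 11}\right) + 434\right)^{2} = \left(\left(\frac{2 \cdot 25}{-13} + \frac{104}{-11 + 121 + 110}\right) + 434\right)^{2} = \left(\left(50 \left(- \frac{1}{13}\right) + \frac{104}{220}\right) + 434\right)^{2} = \left(\left(- \frac{50}{13} + 104 \cdot \frac{1}{220}\right) + 434\right)^{2} = \left(\left(- \frac{50}{13} + \frac{26}{55}\right) + 434\right)^{2} = \left(- \frac{2412}{715} + 434\right)^{2} = \left(\frac{307898}{715}\right)^{2} = \frac{94801178404}{511225}$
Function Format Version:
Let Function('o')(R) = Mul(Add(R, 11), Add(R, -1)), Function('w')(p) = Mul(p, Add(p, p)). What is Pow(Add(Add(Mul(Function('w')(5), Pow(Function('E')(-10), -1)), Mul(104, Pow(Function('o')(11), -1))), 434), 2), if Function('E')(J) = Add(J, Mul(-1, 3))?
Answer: Rational(94801178404, 511225) ≈ 1.8544e+5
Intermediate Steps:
Function('E')(J) = Add(-3, J) (Function('E')(J) = Add(J, -3) = Add(-3, J))
Function('w')(p) = Mul(2, Pow(p, 2)) (Function('w')(p) = Mul(p, Mul(2, p)) = Mul(2, Pow(p, 2)))
Function('o')(R) = Mul(Add(-1, R), Add(11, R)) (Function('o')(R) = Mul(Add(11, R), Add(-1, R)) = Mul(Add(-1, R), Add(11, R)))
Pow(Add(Add(Mul(Function('w')(5), Pow(Function('E')(-10), -1)), Mul(104, Pow(Function('o')(11), -1))), 434), 2) = Pow(Add(Add(Mul(Mul(2, Pow(5, 2)), Pow(Add(-3, -10), -1)), Mul(104, Pow(Add(-11, Pow(11, 2), Mul(10, 11)), -1))), 434), 2) = Pow(Add(Add(Mul(Mul(2, 25), Pow(-13, -1)), Mul(104, Pow(Add(-11, 121, 110), -1))), 434), 2) = Pow(Add(Add(Mul(50, Rational(-1, 13)), Mul(104, Pow(220, -1))), 434), 2) = Pow(Add(Add(Rational(-50, 13), Mul(104, Rational(1, 220))), 434), 2) = Pow(Add(Add(Rational(-50, 13), Rational(26, 55)), 434), 2) = Pow(Add(Rational(-2412, 715), 434), 2) = Pow(Rational(307898, 715), 2) = Rational(94801178404, 511225)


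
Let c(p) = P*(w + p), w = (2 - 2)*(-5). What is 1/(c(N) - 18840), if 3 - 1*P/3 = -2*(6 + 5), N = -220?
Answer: -1/35340 ≈ -2.8297e-5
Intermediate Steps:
w = 0 (w = 0*(-5) = 0)
P = 75 (P = 9 - (-6)*(6 + 5) = 9 - (-6)*11 = 9 - 3*(-22) = 9 + 66 = 75)
c(p) = 75*p (c(p) = 75*(0 + p) = 75*p)
1/(c(N) - 18840) = 1/(75*(-220) - 18840) = 1/(-16500 - 18840) = 1/(-35340) = -1/35340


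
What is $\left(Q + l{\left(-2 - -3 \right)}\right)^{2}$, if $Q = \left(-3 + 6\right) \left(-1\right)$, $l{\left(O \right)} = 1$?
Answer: $4$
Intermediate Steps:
$Q = -3$ ($Q = 3 \left(-1\right) = -3$)
$\left(Q + l{\left(-2 - -3 \right)}\right)^{2} = \left(-3 + 1\right)^{2} = \left(-2\right)^{2} = 4$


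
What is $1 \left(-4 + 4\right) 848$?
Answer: $0$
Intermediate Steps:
$1 \left(-4 + 4\right) 848 = 1 \cdot 0 \cdot 848 = 0 \cdot 848 = 0$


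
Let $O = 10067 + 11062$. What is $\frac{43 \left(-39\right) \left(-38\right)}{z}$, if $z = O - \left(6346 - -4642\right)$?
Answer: $\frac{63726}{10141} \approx 6.284$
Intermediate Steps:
$O = 21129$
$z = 10141$ ($z = 21129 - \left(6346 - -4642\right) = 21129 - \left(6346 + 4642\right) = 21129 - 10988 = 10141$)
$\frac{43 \left(-39\right) \left(-38\right)}{z} = \frac{43 \left(-39\right) \left(-38\right)}{10141} = \left(-1677\right) \left(-38\right) \frac{1}{10141} = 63726 \cdot \frac{1}{10141} = \frac{63726}{10141}$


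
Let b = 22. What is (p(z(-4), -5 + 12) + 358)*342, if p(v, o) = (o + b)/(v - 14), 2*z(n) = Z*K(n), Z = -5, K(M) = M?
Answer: 239913/2 ≈ 1.1996e+5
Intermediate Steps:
z(n) = -5*n/2 (z(n) = (-5*n)/2 = -5*n/2)
p(v, o) = (22 + o)/(-14 + v) (p(v, o) = (o + 22)/(v - 14) = (22 + o)/(-14 + v))
(p(z(-4), -5 + 12) + 358)*342 = ((22 + (-5 + 12))/(-14 - 5/2*(-4)) + 358)*342 = ((22 + 7)/(-14 + 10) + 358)*342 = (29/(-4) + 358)*342 = (-1/4*29 + 358)*342 = (-29/4 + 358)*342 = (1403/4)*342 = 239913/2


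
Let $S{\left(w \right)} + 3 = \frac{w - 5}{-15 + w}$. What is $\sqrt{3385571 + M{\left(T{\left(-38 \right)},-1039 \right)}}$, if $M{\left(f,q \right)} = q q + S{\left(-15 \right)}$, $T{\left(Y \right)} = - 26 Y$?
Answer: $\frac{\sqrt{40185807}}{3} \approx 2113.1$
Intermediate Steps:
$S{\left(w \right)} = -3 + \frac{-5 + w}{-15 + w}$ ($S{\left(w \right)} = -3 + \frac{w - 5}{-15 + w} = -3 + \frac{-5 + w}{-15 + w}$)
$M{\left(f,q \right)} = - \frac{7}{3} + q^{2}$ ($M{\left(f,q \right)} = q q + \frac{2 \left(20 - -15\right)}{-15 - 15} = q^{2} + \frac{2 \left(20 + 15\right)}{-30} = q^{2} + 2 \left(- \frac{1}{30}\right) 35 = q^{2} - \frac{7}{3} = - \frac{7}{3} + q^{2}$)
$\sqrt{3385571 + M{\left(T{\left(-38 \right)},-1039 \right)}} = \sqrt{3385571 - \left(\frac{7}{3} - \left(-1039\right)^{2}\right)} = \sqrt{3385571 + \left(- \frac{7}{3} + 1079521\right)} = \sqrt{3385571 + \frac{3238556}{3}} = \sqrt{\frac{13395269}{3}} = \frac{\sqrt{40185807}}{3}$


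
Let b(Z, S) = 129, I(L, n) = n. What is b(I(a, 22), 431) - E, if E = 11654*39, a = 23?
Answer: -454377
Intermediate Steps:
E = 454506
b(I(a, 22), 431) - E = 129 - 1*454506 = 129 - 454506 = -454377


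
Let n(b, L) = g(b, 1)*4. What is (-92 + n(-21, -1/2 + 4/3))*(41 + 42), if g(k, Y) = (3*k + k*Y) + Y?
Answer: -35192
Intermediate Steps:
g(k, Y) = Y + 3*k + Y*k (g(k, Y) = (3*k + Y*k) + Y = Y + 3*k + Y*k)
n(b, L) = 4 + 16*b (n(b, L) = (1 + 3*b + 1*b)*4 = (1 + 3*b + b)*4 = (1 + 4*b)*4 = 4 + 16*b)
(-92 + n(-21, -1/2 + 4/3))*(41 + 42) = (-92 + (4 + 16*(-21)))*(41 + 42) = (-92 + (4 - 336))*83 = (-92 - 332)*83 = -424*83 = -35192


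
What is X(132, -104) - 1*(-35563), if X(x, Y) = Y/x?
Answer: 1173553/33 ≈ 35562.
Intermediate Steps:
X(132, -104) - 1*(-35563) = -104/132 - 1*(-35563) = -104*1/132 + 35563 = -26/33 + 35563 = 1173553/33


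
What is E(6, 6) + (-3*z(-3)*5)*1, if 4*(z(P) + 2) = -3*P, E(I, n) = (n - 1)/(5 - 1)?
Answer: -5/2 ≈ -2.5000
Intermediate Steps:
E(I, n) = -¼ + n/4 (E(I, n) = (-1 + n)/4 = (-1 + n)*(¼) = -¼ + n/4)
z(P) = -2 - 3*P/4 (z(P) = -2 + (-3*P)/4 = -2 - 3*P/4)
E(6, 6) + (-3*z(-3)*5)*1 = (-¼ + (¼)*6) + (-3*(-2 - ¾*(-3))*5)*1 = (-¼ + 3/2) + (-3*(-2 + 9/4)*5)*1 = 5/4 + (-3*¼*5)*1 = 5/4 - ¾*5*1 = 5/4 - 15/4*1 = 5/4 - 15/4 = -5/2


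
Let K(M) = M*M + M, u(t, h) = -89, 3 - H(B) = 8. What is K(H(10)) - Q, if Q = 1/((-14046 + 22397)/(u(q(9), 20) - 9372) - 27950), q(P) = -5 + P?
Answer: 5288875481/264443301 ≈ 20.000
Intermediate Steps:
H(B) = -5 (H(B) = 3 - 1*8 = 3 - 8 = -5)
K(M) = M + M² (K(M) = M² + M = M + M²)
Q = -9461/264443301 (Q = 1/((-14046 + 22397)/(-89 - 9372) - 27950) = 1/(8351/(-9461) - 27950) = 1/(8351*(-1/9461) - 27950) = 1/(-8351/9461 - 27950) = 1/(-264443301/9461) = -9461/264443301 ≈ -3.5777e-5)
K(H(10)) - Q = -5*(1 - 5) - 1*(-9461/264443301) = -5*(-4) + 9461/264443301 = 20 + 9461/264443301 = 5288875481/264443301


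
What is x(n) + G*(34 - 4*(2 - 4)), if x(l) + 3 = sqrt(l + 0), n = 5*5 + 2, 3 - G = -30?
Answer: 1383 + 3*sqrt(3) ≈ 1388.2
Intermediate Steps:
G = 33 (G = 3 - 1*(-30) = 3 + 30 = 33)
n = 27 (n = 25 + 2 = 27)
x(l) = -3 + sqrt(l) (x(l) = -3 + sqrt(l + 0) = -3 + sqrt(l))
x(n) + G*(34 - 4*(2 - 4)) = (-3 + sqrt(27)) + 33*(34 - 4*(2 - 4)) = (-3 + 3*sqrt(3)) + 33*(34 - 4*(-2)) = (-3 + 3*sqrt(3)) + 33*(34 - 1*(-8)) = (-3 + 3*sqrt(3)) + 33*(34 + 8) = (-3 + 3*sqrt(3)) + 33*42 = (-3 + 3*sqrt(3)) + 1386 = 1383 + 3*sqrt(3)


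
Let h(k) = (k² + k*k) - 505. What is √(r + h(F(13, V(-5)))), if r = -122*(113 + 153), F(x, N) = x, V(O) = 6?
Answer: I*√32619 ≈ 180.61*I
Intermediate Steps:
h(k) = -505 + 2*k² (h(k) = (k² + k²) - 505 = 2*k² - 505 = -505 + 2*k²)
r = -32452 (r = -122*266 = -32452)
√(r + h(F(13, V(-5)))) = √(-32452 + (-505 + 2*13²)) = √(-32452 + (-505 + 2*169)) = √(-32452 + (-505 + 338)) = √(-32452 - 167) = √(-32619) = I*√32619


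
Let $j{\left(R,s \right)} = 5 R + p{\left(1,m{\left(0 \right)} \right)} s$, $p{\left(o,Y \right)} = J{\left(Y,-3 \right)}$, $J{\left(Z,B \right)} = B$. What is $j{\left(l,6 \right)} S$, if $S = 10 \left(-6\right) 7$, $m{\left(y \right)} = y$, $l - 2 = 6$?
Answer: $-9240$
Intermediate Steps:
$l = 8$ ($l = 2 + 6 = 8$)
$p{\left(o,Y \right)} = -3$
$S = -420$ ($S = \left(-60\right) 7 = -420$)
$j{\left(R,s \right)} = - 3 s + 5 R$ ($j{\left(R,s \right)} = 5 R - 3 s = - 3 s + 5 R$)
$j{\left(l,6 \right)} S = \left(\left(-3\right) 6 + 5 \cdot 8\right) \left(-420\right) = \left(-18 + 40\right) \left(-420\right) = 22 \left(-420\right) = -9240$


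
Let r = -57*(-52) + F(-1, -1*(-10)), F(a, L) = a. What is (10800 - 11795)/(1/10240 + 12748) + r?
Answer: 386778411923/130539521 ≈ 2962.9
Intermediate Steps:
r = 2963 (r = -57*(-52) - 1 = 2964 - 1 = 2963)
(10800 - 11795)/(1/10240 + 12748) + r = (10800 - 11795)/(1/10240 + 12748) + 2963 = -995/(1/10240 + 12748) + 2963 = -995/130539521/10240 + 2963 = -995*10240/130539521 + 2963 = -10188800/130539521 + 2963 = 386778411923/130539521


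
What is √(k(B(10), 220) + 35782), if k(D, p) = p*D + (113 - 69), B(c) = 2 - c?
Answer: √34066 ≈ 184.57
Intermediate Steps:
k(D, p) = 44 + D*p (k(D, p) = D*p + 44 = 44 + D*p)
√(k(B(10), 220) + 35782) = √((44 + (2 - 1*10)*220) + 35782) = √((44 + (2 - 10)*220) + 35782) = √((44 - 8*220) + 35782) = √((44 - 1760) + 35782) = √(-1716 + 35782) = √34066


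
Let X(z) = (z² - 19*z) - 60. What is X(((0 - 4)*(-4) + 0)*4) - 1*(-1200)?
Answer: 4020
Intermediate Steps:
X(z) = -60 + z² - 19*z
X(((0 - 4)*(-4) + 0)*4) - 1*(-1200) = (-60 + (((0 - 4)*(-4) + 0)*4)² - 19*((0 - 4)*(-4) + 0)*4) - 1*(-1200) = (-60 + ((-4*(-4) + 0)*4)² - 19*(-4*(-4) + 0)*4) + 1200 = (-60 + ((16 + 0)*4)² - 19*(16 + 0)*4) + 1200 = (-60 + (16*4)² - 304*4) + 1200 = (-60 + 64² - 19*64) + 1200 = (-60 + 4096 - 1216) + 1200 = 2820 + 1200 = 4020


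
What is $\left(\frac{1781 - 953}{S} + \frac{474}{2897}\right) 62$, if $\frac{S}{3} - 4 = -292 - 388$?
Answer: $- \frac{7426794}{489593} \approx -15.169$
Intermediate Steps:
$S = -2028$ ($S = 12 + 3 \left(-292 - 388\right) = 12 + 3 \left(-680\right) = 12 - 2040 = -2028$)
$\left(\frac{1781 - 953}{S} + \frac{474}{2897}\right) 62 = \left(\frac{1781 - 953}{-2028} + \frac{474}{2897}\right) 62 = \left(\left(1781 - 953\right) \left(- \frac{1}{2028}\right) + 474 \cdot \frac{1}{2897}\right) 62 = \left(828 \left(- \frac{1}{2028}\right) + \frac{474}{2897}\right) 62 = \left(- \frac{69}{169} + \frac{474}{2897}\right) 62 = \left(- \frac{119787}{489593}\right) 62 = - \frac{7426794}{489593}$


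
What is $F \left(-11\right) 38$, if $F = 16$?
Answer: $-6688$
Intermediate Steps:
$F \left(-11\right) 38 = 16 \left(-11\right) 38 = \left(-176\right) 38 = -6688$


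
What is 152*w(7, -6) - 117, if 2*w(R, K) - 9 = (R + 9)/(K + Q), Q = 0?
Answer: 1093/3 ≈ 364.33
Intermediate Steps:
w(R, K) = 9/2 + (9 + R)/(2*K) (w(R, K) = 9/2 + ((R + 9)/(K + 0))/2 = 9/2 + ((9 + R)/K)/2 = 9/2 + (9 + R)/(2*K))
152*w(7, -6) - 117 = 152*((½)*(9 + 7 + 9*(-6))/(-6)) - 117 = 152*((½)*(-⅙)*(9 + 7 - 54)) - 117 = 152*((½)*(-⅙)*(-38)) - 117 = 152*(19/6) - 117 = 1444/3 - 117 = 1093/3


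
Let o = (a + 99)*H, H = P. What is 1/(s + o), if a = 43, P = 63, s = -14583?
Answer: -1/5637 ≈ -0.00017740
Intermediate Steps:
H = 63
o = 8946 (o = (43 + 99)*63 = 142*63 = 8946)
1/(s + o) = 1/(-14583 + 8946) = 1/(-5637) = -1/5637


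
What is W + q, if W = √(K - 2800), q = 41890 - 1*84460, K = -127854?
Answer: -42570 + I*√130654 ≈ -42570.0 + 361.46*I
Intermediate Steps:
q = -42570 (q = 41890 - 84460 = -42570)
W = I*√130654 (W = √(-127854 - 2800) = √(-130654) = I*√130654 ≈ 361.46*I)
W + q = I*√130654 - 42570 = -42570 + I*√130654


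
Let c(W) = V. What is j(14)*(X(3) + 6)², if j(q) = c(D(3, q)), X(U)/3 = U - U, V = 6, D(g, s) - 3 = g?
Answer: 216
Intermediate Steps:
D(g, s) = 3 + g
c(W) = 6
X(U) = 0 (X(U) = 3*(U - U) = 3*0 = 0)
j(q) = 6
j(14)*(X(3) + 6)² = 6*(0 + 6)² = 6*6² = 6*36 = 216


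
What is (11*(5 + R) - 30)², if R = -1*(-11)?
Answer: 21316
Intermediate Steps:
R = 11
(11*(5 + R) - 30)² = (11*(5 + 11) - 30)² = (11*16 - 30)² = (176 - 30)² = 146² = 21316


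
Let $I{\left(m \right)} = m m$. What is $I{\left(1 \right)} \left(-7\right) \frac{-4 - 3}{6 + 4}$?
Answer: $\frac{49}{10} \approx 4.9$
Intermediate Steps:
$I{\left(m \right)} = m^{2}$
$I{\left(1 \right)} \left(-7\right) \frac{-4 - 3}{6 + 4} = 1^{2} \left(-7\right) \frac{-4 - 3}{6 + 4} = 1 \left(-7\right) \left(- \frac{7}{10}\right) = - 7 \left(\left(-7\right) \frac{1}{10}\right) = \left(-7\right) \left(- \frac{7}{10}\right) = \frac{49}{10}$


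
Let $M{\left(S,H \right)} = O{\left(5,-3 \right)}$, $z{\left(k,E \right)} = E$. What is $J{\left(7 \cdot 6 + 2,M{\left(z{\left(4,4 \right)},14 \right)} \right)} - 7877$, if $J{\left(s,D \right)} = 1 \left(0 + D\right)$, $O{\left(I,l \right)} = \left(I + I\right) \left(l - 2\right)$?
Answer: $-7927$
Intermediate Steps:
$O{\left(I,l \right)} = 2 I \left(-2 + l\right)$
$M{\left(S,H \right)} = -50$ ($M{\left(S,H \right)} = 2 \cdot 5 \left(-2 - 3\right) = 2 \cdot 5 \left(-5\right) = -50$)
$J{\left(s,D \right)} = D$ ($J{\left(s,D \right)} = 1 D = D$)
$J{\left(7 \cdot 6 + 2,M{\left(z{\left(4,4 \right)},14 \right)} \right)} - 7877 = -50 - 7877 = -7927$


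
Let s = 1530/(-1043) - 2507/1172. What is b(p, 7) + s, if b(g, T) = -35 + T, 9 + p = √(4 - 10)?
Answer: -38635049/1222396 ≈ -31.606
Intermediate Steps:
p = -9 + I*√6 (p = -9 + √(4 - 10) = -9 + √(-6) = -9 + I*√6 ≈ -9.0 + 2.4495*I)
s = -4407961/1222396 (s = 1530*(-1/1043) - 2507*1/1172 = -1530/1043 - 2507/1172 = -4407961/1222396 ≈ -3.6060)
b(p, 7) + s = (-35 + 7) - 4407961/1222396 = -28 - 4407961/1222396 = -38635049/1222396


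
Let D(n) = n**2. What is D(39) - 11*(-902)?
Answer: 11443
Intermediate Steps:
D(39) - 11*(-902) = 39**2 - 11*(-902) = 1521 + 9922 = 11443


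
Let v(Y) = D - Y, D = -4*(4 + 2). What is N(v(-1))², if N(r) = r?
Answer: 529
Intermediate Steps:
D = -24 (D = -4*6 = -24)
v(Y) = -24 - Y
N(v(-1))² = (-24 - 1*(-1))² = (-24 + 1)² = (-23)² = 529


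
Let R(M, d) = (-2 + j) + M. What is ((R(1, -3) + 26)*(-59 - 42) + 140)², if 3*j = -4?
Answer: 45576001/9 ≈ 5.0640e+6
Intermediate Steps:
j = -4/3 (j = (⅓)*(-4) = -4/3 ≈ -1.3333)
R(M, d) = -10/3 + M (R(M, d) = (-2 - 4/3) + M = -10/3 + M)
((R(1, -3) + 26)*(-59 - 42) + 140)² = (((-10/3 + 1) + 26)*(-59 - 42) + 140)² = ((-7/3 + 26)*(-101) + 140)² = ((71/3)*(-101) + 140)² = (-7171/3 + 140)² = (-6751/3)² = 45576001/9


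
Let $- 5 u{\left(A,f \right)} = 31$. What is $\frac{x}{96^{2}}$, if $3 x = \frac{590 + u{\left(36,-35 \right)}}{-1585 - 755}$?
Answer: $- \frac{973}{107827200} \approx -9.0237 \cdot 10^{-6}$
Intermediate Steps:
$u{\left(A,f \right)} = - \frac{31}{5}$ ($u{\left(A,f \right)} = \left(- \frac{1}{5}\right) 31 = - \frac{31}{5}$)
$x = - \frac{973}{11700}$ ($x = \frac{\left(590 - \frac{31}{5}\right) \frac{1}{-1585 - 755}}{3} = \frac{\frac{2919}{5} \frac{1}{-2340}}{3} = \frac{\frac{2919}{5} \left(- \frac{1}{2340}\right)}{3} = \frac{1}{3} \left(- \frac{973}{3900}\right) = - \frac{973}{11700} \approx -0.083162$)
$\frac{x}{96^{2}} = - \frac{973}{11700 \cdot 96^{2}} = - \frac{973}{11700 \cdot 9216} = \left(- \frac{973}{11700}\right) \frac{1}{9216} = - \frac{973}{107827200}$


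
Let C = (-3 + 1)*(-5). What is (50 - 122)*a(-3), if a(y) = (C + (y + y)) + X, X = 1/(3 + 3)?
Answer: -300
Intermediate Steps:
X = 1/6 ≈ 0.16667
C = 10 (C = -2*(-5) = 10)
a(y) = 61/6 + 2*y (a(y) = (10 + (y + y)) + 1/6 = (10 + 2*y) + 1/6 = 61/6 + 2*y)
(50 - 122)*a(-3) = (50 - 122)*(61/6 + 2*(-3)) = -72*(61/6 - 6) = -72*25/6 = -300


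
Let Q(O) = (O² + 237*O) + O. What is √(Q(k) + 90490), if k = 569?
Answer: √549673 ≈ 741.40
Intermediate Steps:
Q(O) = O² + 238*O
√(Q(k) + 90490) = √(569*(238 + 569) + 90490) = √(569*807 + 90490) = √(459183 + 90490) = √549673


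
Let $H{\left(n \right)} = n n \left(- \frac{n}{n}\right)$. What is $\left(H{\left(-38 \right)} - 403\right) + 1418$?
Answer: $-429$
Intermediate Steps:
$H{\left(n \right)} = - n^{2}$ ($H{\left(n \right)} = n^{2} \left(\left(-1\right) 1\right) = n^{2} \left(-1\right) = - n^{2}$)
$\left(H{\left(-38 \right)} - 403\right) + 1418 = \left(- \left(-38\right)^{2} - 403\right) + 1418 = \left(\left(-1\right) 1444 - 403\right) + 1418 = \left(-1444 - 403\right) + 1418 = -1847 + 1418 = -429$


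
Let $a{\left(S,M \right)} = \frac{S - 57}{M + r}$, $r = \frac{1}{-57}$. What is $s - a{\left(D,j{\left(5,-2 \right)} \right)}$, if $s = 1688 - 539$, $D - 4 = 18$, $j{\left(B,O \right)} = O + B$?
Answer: $\frac{39465}{34} \approx 1160.7$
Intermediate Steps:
$j{\left(B,O \right)} = B + O$
$D = 22$ ($D = 4 + 18 = 22$)
$r = - \frac{1}{57} \approx -0.017544$
$a{\left(S,M \right)} = \frac{-57 + S}{- \frac{1}{57} + M}$ ($a{\left(S,M \right)} = \frac{S - 57}{M - \frac{1}{57}} = \frac{-57 + S}{- \frac{1}{57} + M}$)
$s = 1149$ ($s = 1688 - 539 = 1149$)
$s - a{\left(D,j{\left(5,-2 \right)} \right)} = 1149 - \frac{57 \left(-57 + 22\right)}{-1 + 57 \left(5 - 2\right)} = 1149 - 57 \frac{1}{-1 + 57 \cdot 3} \left(-35\right) = 1149 - 57 \frac{1}{-1 + 171} \left(-35\right) = 1149 - 57 \cdot \frac{1}{170} \left(-35\right) = 1149 - - \frac{399}{34} = 1149 + \frac{399}{34} = \frac{39465}{34}$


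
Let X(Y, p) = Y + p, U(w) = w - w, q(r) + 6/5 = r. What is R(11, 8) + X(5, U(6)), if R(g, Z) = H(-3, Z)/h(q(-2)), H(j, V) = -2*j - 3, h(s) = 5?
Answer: 28/5 ≈ 5.6000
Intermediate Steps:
q(r) = -6/5 + r
H(j, V) = -3 - 2*j
U(w) = 0
R(g, Z) = 3/5 (R(g, Z) = (-3 - 2*(-3))/5 = (-3 + 6)*(1/5) = 3*(1/5) = 3/5)
R(11, 8) + X(5, U(6)) = 3/5 + (5 + 0) = 3/5 + 5 = 28/5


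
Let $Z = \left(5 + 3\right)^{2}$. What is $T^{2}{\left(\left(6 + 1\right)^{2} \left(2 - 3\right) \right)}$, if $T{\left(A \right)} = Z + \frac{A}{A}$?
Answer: $4225$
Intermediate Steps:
$Z = 64$ ($Z = 8^{2} = 64$)
$T{\left(A \right)} = 65$ ($T{\left(A \right)} = 64 + \frac{A}{A} = 64 + 1 = 65$)
$T^{2}{\left(\left(6 + 1\right)^{2} \left(2 - 3\right) \right)} = 65^{2} = 4225$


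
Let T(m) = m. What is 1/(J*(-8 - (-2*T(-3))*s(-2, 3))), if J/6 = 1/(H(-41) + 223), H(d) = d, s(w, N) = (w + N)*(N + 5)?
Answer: -13/24 ≈ -0.54167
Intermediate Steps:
s(w, N) = (5 + N)*(N + w) (s(w, N) = (N + w)*(5 + N) = (5 + N)*(N + w))
J = 3/91 (J = 6/(-41 + 223) = 6/182 = 6*(1/182) = 3/91 ≈ 0.032967)
1/(J*(-8 - (-2*T(-3))*s(-2, 3))) = 1/(3*(-8 - (-2*(-3))*(3² + 5*3 + 5*(-2) + 3*(-2)))/91) = 1/(3*(-8 - 6*(9 + 15 - 10 - 6))/91) = 1/(3*(-8 - 6*8)/91) = 1/(3*(-8 - 1*48)/91) = 1/(3*(-8 - 48)/91) = 1/((3/91)*(-56)) = 1/(-24/13) = -13/24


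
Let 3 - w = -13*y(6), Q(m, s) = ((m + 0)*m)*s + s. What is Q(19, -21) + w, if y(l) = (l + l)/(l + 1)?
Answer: -53037/7 ≈ -7576.7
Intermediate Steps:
Q(m, s) = s + s*m**2 (Q(m, s) = (m*m)*s + s = m**2*s + s = s*m**2 + s = s + s*m**2)
y(l) = 2*l/(1 + l) (y(l) = (2*l)/(1 + l) = 2*l/(1 + l))
w = 177/7 (w = 3 - (-13)*2*6/(1 + 6) = 3 - (-13)*2*6/7 = 3 - (-13)*2*6*(1/7) = 3 - (-13)*12/7 = 3 - 1*(-156/7) = 3 + 156/7 = 177/7 ≈ 25.286)
Q(19, -21) + w = -21*(1 + 19**2) + 177/7 = -21*(1 + 361) + 177/7 = -21*362 + 177/7 = -7602 + 177/7 = -53037/7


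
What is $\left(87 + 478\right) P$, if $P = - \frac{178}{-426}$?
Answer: $\frac{50285}{213} \approx 236.08$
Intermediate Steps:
$P = \frac{89}{213}$ ($P = \left(-178\right) \left(- \frac{1}{426}\right) = \frac{89}{213} \approx 0.41784$)
$\left(87 + 478\right) P = \left(87 + 478\right) \frac{89}{213} = 565 \cdot \frac{89}{213} = \frac{50285}{213}$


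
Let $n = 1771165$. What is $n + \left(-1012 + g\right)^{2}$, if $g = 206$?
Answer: $2420801$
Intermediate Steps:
$n + \left(-1012 + g\right)^{2} = 1771165 + \left(-1012 + 206\right)^{2} = 1771165 + \left(-806\right)^{2} = 1771165 + 649636 = 2420801$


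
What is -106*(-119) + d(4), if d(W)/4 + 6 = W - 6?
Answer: 12582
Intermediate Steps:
d(W) = -48 + 4*W (d(W) = -24 + 4*(W - 6) = -24 + 4*(-6 + W) = -24 + (-24 + 4*W) = -48 + 4*W)
-106*(-119) + d(4) = -106*(-119) + (-48 + 4*4) = 12614 + (-48 + 16) = 12614 - 32 = 12582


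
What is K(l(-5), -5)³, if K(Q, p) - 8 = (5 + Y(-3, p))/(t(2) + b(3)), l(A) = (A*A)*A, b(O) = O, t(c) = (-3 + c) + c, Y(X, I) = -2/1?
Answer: 42875/64 ≈ 669.92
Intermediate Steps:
Y(X, I) = -2 (Y(X, I) = -2*1 = -2)
t(c) = -3 + 2*c
l(A) = A³ (l(A) = A²*A = A³)
K(Q, p) = 35/4 (K(Q, p) = 8 + (5 - 2)/((-3 + 2*2) + 3) = 8 + 3/((-3 + 4) + 3) = 8 + 3/(1 + 3) = 8 + 3/4 = 8 + 3*(¼) = 8 + ¾ = 35/4)
K(l(-5), -5)³ = (35/4)³ = 42875/64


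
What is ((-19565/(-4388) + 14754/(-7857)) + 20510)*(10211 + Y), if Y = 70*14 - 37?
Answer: 438229707275789/1915362 ≈ 2.2880e+8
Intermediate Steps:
Y = 943 (Y = 980 - 37 = 943)
((-19565/(-4388) + 14754/(-7857)) + 20510)*(10211 + Y) = ((-19565/(-4388) + 14754/(-7857)) + 20510)*(10211 + 943) = ((-19565*(-1/4388) + 14754*(-1/7857)) + 20510)*11154 = ((19565/4388 - 4918/2619) + 20510)*11154 = (29660551/11492172 + 20510)*11154 = (235734108271/11492172)*11154 = 438229707275789/1915362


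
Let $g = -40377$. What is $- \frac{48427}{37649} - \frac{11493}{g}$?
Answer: $- \frac{507545674}{506717891} \approx -1.0016$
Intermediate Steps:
$- \frac{48427}{37649} - \frac{11493}{g} = - \frac{48427}{37649} - \frac{11493}{-40377} = \left(-48427\right) \frac{1}{37649} - - \frac{3831}{13459} = - \frac{48427}{37649} + \frac{3831}{13459} = - \frac{507545674}{506717891}$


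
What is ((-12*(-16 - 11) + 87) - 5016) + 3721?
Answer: -884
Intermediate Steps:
((-12*(-16 - 11) + 87) - 5016) + 3721 = ((-12*(-27) + 87) - 5016) + 3721 = ((324 + 87) - 5016) + 3721 = (411 - 5016) + 3721 = -4605 + 3721 = -884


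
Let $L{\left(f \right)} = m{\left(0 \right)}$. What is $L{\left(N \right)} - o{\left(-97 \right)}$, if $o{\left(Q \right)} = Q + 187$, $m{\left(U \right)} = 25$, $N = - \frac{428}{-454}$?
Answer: $-65$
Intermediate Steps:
$N = \frac{214}{227}$ ($N = \left(-428\right) \left(- \frac{1}{454}\right) = \frac{214}{227} \approx 0.94273$)
$L{\left(f \right)} = 25$
$o{\left(Q \right)} = 187 + Q$
$L{\left(N \right)} - o{\left(-97 \right)} = 25 - \left(187 - 97\right) = 25 - 90 = -65$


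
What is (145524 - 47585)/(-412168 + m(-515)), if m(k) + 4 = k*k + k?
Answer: -97939/147462 ≈ -0.66416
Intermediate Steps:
m(k) = -4 + k + k² (m(k) = -4 + (k*k + k) = -4 + (k² + k) = -4 + (k + k²) = -4 + k + k²)
(145524 - 47585)/(-412168 + m(-515)) = (145524 - 47585)/(-412168 + (-4 - 515 + (-515)²)) = 97939/(-412168 + (-4 - 515 + 265225)) = 97939/(-412168 + 264706) = 97939/(-147462) = 97939*(-1/147462) = -97939/147462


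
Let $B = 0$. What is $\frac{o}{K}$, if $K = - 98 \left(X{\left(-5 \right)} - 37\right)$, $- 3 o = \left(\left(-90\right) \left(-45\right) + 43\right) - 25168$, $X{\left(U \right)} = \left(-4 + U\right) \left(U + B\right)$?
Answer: $- \frac{7025}{784} \approx -8.9605$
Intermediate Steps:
$X{\left(U \right)} = U \left(-4 + U\right)$ ($X{\left(U \right)} = \left(-4 + U\right) \left(U + 0\right) = \left(-4 + U\right) U = U \left(-4 + U\right)$)
$o = 7025$ ($o = - \frac{\left(\left(-90\right) \left(-45\right) + 43\right) - 25168}{3} = - \frac{\left(4050 + 43\right) - 25168}{3} = - \frac{4093 - 25168}{3} = \left(- \frac{1}{3}\right) \left(-21075\right) = 7025$)
$K = -784$ ($K = - 98 \left(- 5 \left(-4 - 5\right) - 37\right) = - 98 \left(\left(-5\right) \left(-9\right) - 37\right) = - 98 \left(45 - 37\right) = \left(-98\right) 8 = -784$)
$\frac{o}{K} = \frac{7025}{-784} = 7025 \left(- \frac{1}{784}\right) = - \frac{7025}{784}$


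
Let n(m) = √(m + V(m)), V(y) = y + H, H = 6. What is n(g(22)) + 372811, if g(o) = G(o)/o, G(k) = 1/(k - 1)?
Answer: 372811 + √320397/231 ≈ 3.7281e+5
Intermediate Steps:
G(k) = 1/(-1 + k)
g(o) = 1/(o*(-1 + o)) (g(o) = 1/((-1 + o)*o) = 1/(o*(-1 + o)))
V(y) = 6 + y (V(y) = y + 6 = 6 + y)
n(m) = √(6 + 2*m) (n(m) = √(m + (6 + m)) = √(6 + 2*m))
n(g(22)) + 372811 = √(6 + 2*(1/(22*(-1 + 22)))) + 372811 = √(6 + 2*((1/22)/21)) + 372811 = √(6 + 2*((1/22)*(1/21))) + 372811 = √(6 + 2*(1/462)) + 372811 = √(6 + 1/231) + 372811 = √(1387/231) + 372811 = √320397/231 + 372811 = 372811 + √320397/231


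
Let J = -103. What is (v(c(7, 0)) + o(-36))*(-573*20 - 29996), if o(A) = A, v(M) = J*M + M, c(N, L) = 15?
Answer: 64920096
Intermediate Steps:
v(M) = -102*M (v(M) = -103*M + M = -102*M)
(v(c(7, 0)) + o(-36))*(-573*20 - 29996) = (-102*15 - 36)*(-573*20 - 29996) = (-1530 - 36)*(-11460 - 29996) = -1566*(-41456) = 64920096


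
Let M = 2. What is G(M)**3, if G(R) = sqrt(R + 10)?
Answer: 24*sqrt(3) ≈ 41.569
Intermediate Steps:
G(R) = sqrt(10 + R)
G(M)**3 = (sqrt(10 + 2))**3 = (sqrt(12))**3 = (2*sqrt(3))**3 = 24*sqrt(3)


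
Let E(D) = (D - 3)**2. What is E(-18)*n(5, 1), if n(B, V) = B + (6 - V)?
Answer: 4410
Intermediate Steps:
n(B, V) = 6 + B - V
E(D) = (-3 + D)**2
E(-18)*n(5, 1) = (-3 - 18)**2*(6 + 5 - 1*1) = (-21)**2*(6 + 5 - 1) = 441*10 = 4410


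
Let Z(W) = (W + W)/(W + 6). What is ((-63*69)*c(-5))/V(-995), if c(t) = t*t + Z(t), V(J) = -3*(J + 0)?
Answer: -4347/199 ≈ -21.844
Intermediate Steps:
Z(W) = 2*W/(6 + W) (Z(W) = (2*W)/(6 + W) = 2*W/(6 + W))
V(J) = -3*J
c(t) = t² + 2*t/(6 + t) (c(t) = t*t + 2*t/(6 + t) = t² + 2*t/(6 + t))
((-63*69)*c(-5))/V(-995) = ((-63*69)*(-5*(2 - 5*(6 - 5))/(6 - 5)))/((-3*(-995))) = -(-21735)*(2 - 5*1)/1/2985 = -(-21735)*(2 - 5)*(1/2985) = -(-21735)*(-3)*(1/2985) = -4347*15*(1/2985) = -65205*1/2985 = -4347/199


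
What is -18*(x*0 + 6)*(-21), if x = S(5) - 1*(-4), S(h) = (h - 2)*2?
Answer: 2268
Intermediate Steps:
S(h) = -4 + 2*h (S(h) = (-2 + h)*2 = -4 + 2*h)
x = 10 (x = (-4 + 2*5) - 1*(-4) = (-4 + 10) + 4 = 6 + 4 = 10)
-18*(x*0 + 6)*(-21) = -18*(10*0 + 6)*(-21) = -18*(0 + 6)*(-21) = -18*6*(-21) = -108*(-21) = 2268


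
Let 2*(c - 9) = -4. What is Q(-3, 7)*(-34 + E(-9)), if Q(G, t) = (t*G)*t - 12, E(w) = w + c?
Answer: 5724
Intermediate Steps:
c = 7 (c = 9 + (1/2)*(-4) = 9 - 2 = 7)
E(w) = 7 + w (E(w) = w + 7 = 7 + w)
Q(G, t) = -12 + G*t**2 (Q(G, t) = (G*t)*t - 12 = G*t**2 - 12 = -12 + G*t**2)
Q(-3, 7)*(-34 + E(-9)) = (-12 - 3*7**2)*(-34 + (7 - 9)) = (-12 - 3*49)*(-34 - 2) = (-12 - 147)*(-36) = -159*(-36) = 5724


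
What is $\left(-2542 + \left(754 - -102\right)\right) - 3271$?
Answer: $-4957$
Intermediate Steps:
$\left(-2542 + \left(754 - -102\right)\right) - 3271 = \left(-2542 + \left(754 + 102\right)\right) - 3271 = \left(-2542 + 856\right) - 3271 = -1686 - 3271 = -4957$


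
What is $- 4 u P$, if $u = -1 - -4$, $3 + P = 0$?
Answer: $36$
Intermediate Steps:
$P = -3$ ($P = -3 + 0 = -3$)
$u = 3$ ($u = -1 + 4 = 3$)
$- 4 u P = \left(-4\right) 3 \left(-3\right) = \left(-12\right) \left(-3\right) = 36$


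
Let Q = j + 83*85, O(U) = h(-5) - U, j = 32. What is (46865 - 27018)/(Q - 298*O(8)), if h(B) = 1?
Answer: 19847/9173 ≈ 2.1636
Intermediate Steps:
O(U) = 1 - U
Q = 7087 (Q = 32 + 83*85 = 32 + 7055 = 7087)
(46865 - 27018)/(Q - 298*O(8)) = (46865 - 27018)/(7087 - 298*(1 - 1*8)) = 19847/(7087 - 298*(1 - 8)) = 19847/(7087 - 298*(-7)) = 19847/(7087 + 2086) = 19847/9173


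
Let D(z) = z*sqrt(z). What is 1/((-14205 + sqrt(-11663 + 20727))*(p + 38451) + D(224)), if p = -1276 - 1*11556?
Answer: 1/(-363917895 + 896*sqrt(14) + 51238*sqrt(2266)) ≈ -2.7664e-9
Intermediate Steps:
p = -12832 (p = -1276 - 11556 = -12832)
D(z) = z**(3/2)
1/((-14205 + sqrt(-11663 + 20727))*(p + 38451) + D(224)) = 1/((-14205 + sqrt(-11663 + 20727))*(-12832 + 38451) + 224**(3/2)) = 1/((-14205 + sqrt(9064))*25619 + 896*sqrt(14)) = 1/((-14205 + 2*sqrt(2266))*25619 + 896*sqrt(14)) = 1/((-363917895 + 51238*sqrt(2266)) + 896*sqrt(14)) = 1/(-363917895 + 896*sqrt(14) + 51238*sqrt(2266))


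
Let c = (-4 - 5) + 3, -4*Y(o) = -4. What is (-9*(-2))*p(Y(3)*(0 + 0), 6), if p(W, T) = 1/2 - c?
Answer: 117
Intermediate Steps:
Y(o) = 1 (Y(o) = -¼*(-4) = 1)
c = -6 (c = -9 + 3 = -6)
p(W, T) = 13/2 (p(W, T) = 1/2 - 1*(-6) = ½ + 6 = 13/2)
(-9*(-2))*p(Y(3)*(0 + 0), 6) = -9*(-2)*(13/2) = 18*(13/2) = 117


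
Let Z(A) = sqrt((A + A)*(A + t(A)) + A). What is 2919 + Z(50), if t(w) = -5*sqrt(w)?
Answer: 2919 + 5*sqrt(202 - 100*sqrt(2)) ≈ 2957.9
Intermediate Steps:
Z(A) = sqrt(A + 2*A*(A - 5*sqrt(A))) (Z(A) = sqrt((A + A)*(A - 5*sqrt(A)) + A) = sqrt((2*A)*(A - 5*sqrt(A)) + A) = sqrt(2*A*(A - 5*sqrt(A)) + A) = sqrt(A + 2*A*(A - 5*sqrt(A))))
2919 + Z(50) = 2919 + sqrt(50*(1 - 50*sqrt(2) + 2*50)) = 2919 + sqrt(50*(1 - 50*sqrt(2) + 100)) = 2919 + sqrt(50*(101 - 50*sqrt(2))) = 2919 + sqrt(5050 - 2500*sqrt(2))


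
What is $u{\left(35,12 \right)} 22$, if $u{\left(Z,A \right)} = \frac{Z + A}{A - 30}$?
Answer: $- \frac{517}{9} \approx -57.444$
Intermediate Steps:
$u{\left(Z,A \right)} = \frac{A + Z}{-30 + A}$
$u{\left(35,12 \right)} 22 = \frac{12 + 35}{-30 + 12} \cdot 22 = \frac{1}{-18} \cdot 47 \cdot 22 = \left(- \frac{1}{18}\right) 47 \cdot 22 = \left(- \frac{47}{18}\right) 22 = - \frac{517}{9}$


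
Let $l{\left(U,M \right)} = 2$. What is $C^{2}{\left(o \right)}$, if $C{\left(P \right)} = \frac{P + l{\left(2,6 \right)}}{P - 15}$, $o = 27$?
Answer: $\frac{841}{144} \approx 5.8403$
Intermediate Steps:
$C{\left(P \right)} = \frac{2 + P}{-15 + P}$ ($C{\left(P \right)} = \frac{P + 2}{P - 15} = \frac{2 + P}{-15 + P}$)
$C^{2}{\left(o \right)} = \left(\frac{2 + 27}{-15 + 27}\right)^{2} = \left(\frac{1}{12} \cdot 29\right)^{2} = \left(\frac{29}{12}\right)^{2} = \frac{841}{144}$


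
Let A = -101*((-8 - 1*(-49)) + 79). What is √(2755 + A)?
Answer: I*√9365 ≈ 96.773*I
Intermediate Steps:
A = -12120 (A = -101*((-8 + 49) + 79) = -101*(41 + 79) = -101*120 = -12120)
√(2755 + A) = √(2755 - 12120) = √(-9365) = I*√9365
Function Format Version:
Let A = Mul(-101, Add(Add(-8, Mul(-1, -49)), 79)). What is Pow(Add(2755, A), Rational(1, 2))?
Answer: Mul(I, Pow(9365, Rational(1, 2))) ≈ Mul(96.773, I)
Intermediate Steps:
A = -12120 (A = Mul(-101, Add(Add(-8, 49), 79)) = Mul(-101, Add(41, 79)) = Mul(-101, 120) = -12120)
Pow(Add(2755, A), Rational(1, 2)) = Pow(Add(2755, -12120), Rational(1, 2)) = Pow(-9365, Rational(1, 2)) = Mul(I, Pow(9365, Rational(1, 2)))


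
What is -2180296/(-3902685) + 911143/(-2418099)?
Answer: 190696384261/1048564299535 ≈ 0.18186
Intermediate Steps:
-2180296/(-3902685) + 911143/(-2418099) = -2180296*(-1/3902685) + 911143*(-1/2418099) = 2180296/3902685 - 911143/2418099 = 190696384261/1048564299535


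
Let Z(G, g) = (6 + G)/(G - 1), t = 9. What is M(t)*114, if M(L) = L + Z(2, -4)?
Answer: 1938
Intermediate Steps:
Z(G, g) = (6 + G)/(-1 + G)
M(L) = 8 + L (M(L) = L + (6 + 2)/(-1 + 2) = L + 8/1 = L + 1*8 = L + 8 = 8 + L)
M(t)*114 = (8 + 9)*114 = 17*114 = 1938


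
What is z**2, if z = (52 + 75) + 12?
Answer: 19321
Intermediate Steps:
z = 139 (z = 127 + 12 = 139)
z**2 = 139**2 = 19321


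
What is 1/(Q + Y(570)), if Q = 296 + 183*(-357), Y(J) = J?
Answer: -1/64465 ≈ -1.5512e-5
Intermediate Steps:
Q = -65035 (Q = 296 - 65331 = -65035)
1/(Q + Y(570)) = 1/(-65035 + 570) = 1/(-64465) = -1/64465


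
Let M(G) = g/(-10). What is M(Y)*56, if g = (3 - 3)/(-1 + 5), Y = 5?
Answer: 0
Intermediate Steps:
g = 0 (g = 0/4 = 0*(¼) = 0)
M(G) = 0 (M(G) = 0/(-10) = 0*(-⅒) = 0)
M(Y)*56 = 0*56 = 0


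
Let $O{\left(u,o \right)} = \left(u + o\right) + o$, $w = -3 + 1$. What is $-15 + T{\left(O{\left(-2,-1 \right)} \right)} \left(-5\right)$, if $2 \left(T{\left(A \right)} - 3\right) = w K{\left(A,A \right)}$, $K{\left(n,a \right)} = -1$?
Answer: $-35$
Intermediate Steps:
$w = -2$
$O{\left(u,o \right)} = u + 2 o$ ($O{\left(u,o \right)} = \left(o + u\right) + o = u + 2 o$)
$T{\left(A \right)} = 4$ ($T{\left(A \right)} = 3 + \frac{\left(-2\right) \left(-1\right)}{2} = 3 + \frac{1}{2} \cdot 2 = 3 + 1 = 4$)
$-15 + T{\left(O{\left(-2,-1 \right)} \right)} \left(-5\right) = -15 + 4 \left(-5\right) = -15 - 20 = -35$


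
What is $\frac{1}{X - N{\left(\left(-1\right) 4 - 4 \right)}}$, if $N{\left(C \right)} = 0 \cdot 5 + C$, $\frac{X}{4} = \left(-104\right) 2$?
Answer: $- \frac{1}{824} \approx -0.0012136$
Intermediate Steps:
$X = -832$ ($X = 4 \left(\left(-104\right) 2\right) = 4 \left(-208\right) = -832$)
$N{\left(C \right)} = C$ ($N{\left(C \right)} = 0 + C = C$)
$\frac{1}{X - N{\left(\left(-1\right) 4 - 4 \right)}} = \frac{1}{-832 - \left(\left(-1\right) 4 - 4\right)} = \frac{1}{-832 - \left(-4 - 4\right)} = \frac{1}{-832 - -8} = \frac{1}{-832 + 8} = \frac{1}{-824} = - \frac{1}{824}$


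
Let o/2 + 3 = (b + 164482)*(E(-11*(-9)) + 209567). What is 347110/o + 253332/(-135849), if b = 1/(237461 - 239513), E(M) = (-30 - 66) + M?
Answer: -157184194732268142/84290075171181089 ≈ -1.8648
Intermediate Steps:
E(M) = -96 + M
b = -1/2052 (b = 1/(-2052) = -1/2052 ≈ -0.00048733)
o = 1861406602283/27 (o = -6 + 2*((-1/2052 + 164482)*((-96 - 11*(-9)) + 209567)) = -6 + 2*(337517063*((-96 + 99) + 209567)/2052) = -6 + 2*(337517063*(3 + 209567)/2052) = -6 + 2*((337517063/2052)*209570) = -6 + 2*(1861406602445/54) = -6 + 1861406602445/27 = 1861406602283/27 ≈ 6.8941e+10)
347110/o + 253332/(-135849) = 347110/(1861406602283/27) + 253332/(-135849) = 347110*(27/1861406602283) + 253332*(-1/135849) = 9371970/1861406602283 - 84444/45283 = -157184194732268142/84290075171181089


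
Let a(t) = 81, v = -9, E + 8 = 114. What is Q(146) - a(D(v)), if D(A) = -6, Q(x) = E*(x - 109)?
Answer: 3841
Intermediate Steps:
E = 106 (E = -8 + 114 = 106)
Q(x) = -11554 + 106*x (Q(x) = 106*(x - 109) = 106*(-109 + x) = -11554 + 106*x)
Q(146) - a(D(v)) = (-11554 + 106*146) - 1*81 = (-11554 + 15476) - 81 = 3922 - 81 = 3841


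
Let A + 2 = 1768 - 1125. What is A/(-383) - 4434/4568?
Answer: -2313155/874772 ≈ -2.6443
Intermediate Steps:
A = 641 (A = -2 + (1768 - 1125) = -2 + 643 = 641)
A/(-383) - 4434/4568 = 641/(-383) - 4434/4568 = 641*(-1/383) - 4434*1/4568 = -641/383 - 2217/2284 = -2313155/874772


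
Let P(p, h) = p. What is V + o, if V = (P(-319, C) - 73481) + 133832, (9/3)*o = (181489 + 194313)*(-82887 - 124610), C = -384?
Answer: -77977607498/3 ≈ -2.5993e+10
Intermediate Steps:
o = -77977787594/3 (o = ((181489 + 194313)*(-82887 - 124610))/3 = (375802*(-207497))/3 = (1/3)*(-77977787594) = -77977787594/3 ≈ -2.5993e+10)
V = 60032 (V = (-319 - 73481) + 133832 = -73800 + 133832 = 60032)
V + o = 60032 - 77977787594/3 = -77977607498/3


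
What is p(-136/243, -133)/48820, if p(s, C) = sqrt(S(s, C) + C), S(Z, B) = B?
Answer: I*sqrt(266)/48820 ≈ 0.00033407*I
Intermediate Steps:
p(s, C) = sqrt(2)*sqrt(C) (p(s, C) = sqrt(C + C) = sqrt(2*C) = sqrt(2)*sqrt(C))
p(-136/243, -133)/48820 = (sqrt(2)*sqrt(-133))/48820 = (sqrt(2)*(I*sqrt(133)))*(1/48820) = (I*sqrt(266))*(1/48820) = I*sqrt(266)/48820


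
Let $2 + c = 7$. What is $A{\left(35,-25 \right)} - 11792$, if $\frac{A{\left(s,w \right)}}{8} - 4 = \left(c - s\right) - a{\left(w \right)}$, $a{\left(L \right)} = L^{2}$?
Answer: $-17000$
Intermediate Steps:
$c = 5$ ($c = -2 + 7 = 5$)
$A{\left(s,w \right)} = 72 - 8 s - 8 w^{2}$ ($A{\left(s,w \right)} = 32 + 8 \left(\left(5 - s\right) - w^{2}\right) = 32 + 8 \left(5 - s - w^{2}\right) = 32 - \left(-40 + 8 s + 8 w^{2}\right) = 72 - 8 s - 8 w^{2}$)
$A{\left(35,-25 \right)} - 11792 = \left(72 - 280 - 8 \left(-25\right)^{2}\right) - 11792 = \left(72 - 280 - 5000\right) - 11792 = -5208 - 11792 = -17000$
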